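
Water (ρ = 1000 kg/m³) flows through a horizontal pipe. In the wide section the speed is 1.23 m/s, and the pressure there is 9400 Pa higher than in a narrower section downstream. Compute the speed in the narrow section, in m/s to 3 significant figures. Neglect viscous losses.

v₂ = 4.51 m/s

Along the level pipe P + ½ρv² is conserved, hence v₂² = v₁² + 2(P₁ − P₂)/ρ.
v₂ = √(1.23² + 2·9400/1000) = √(1.51 + 18.8) = 4.51 m/s.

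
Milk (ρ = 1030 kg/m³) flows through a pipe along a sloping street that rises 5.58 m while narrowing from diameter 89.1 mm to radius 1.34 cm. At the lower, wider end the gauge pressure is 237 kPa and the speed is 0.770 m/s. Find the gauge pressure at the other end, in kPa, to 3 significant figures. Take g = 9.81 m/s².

P₂ = 144 kPa

By continuity, v₂ = v₁·A₁/A₂ = 0.770·(62.4/5.64) = 8.51 m/s.
Energy conservation along the streamline gives P₂ = P₁ − ½ρ(v₂² − v₁²) − ρg(h₂ − h₁).
P₂ = 237000 + ½·1030·(0.770² − 8.51²) − 1030·9.81·(+5.58) = 237000 + (-37000) − (56400) = 144000 Pa.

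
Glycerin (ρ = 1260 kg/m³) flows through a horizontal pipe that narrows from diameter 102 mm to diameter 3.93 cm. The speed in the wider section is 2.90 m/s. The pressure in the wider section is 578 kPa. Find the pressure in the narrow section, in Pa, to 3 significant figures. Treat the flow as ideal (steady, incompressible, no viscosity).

The volume flow rate is constant, so v₂ = (A₁/A₂)v₁ = (81.7/12.1)·2.90 = 19.5 m/s.
With no height change, Bernoulli's equation is P₁ + ½ρv₁² = P₂ + ½ρv₂².
P₂ = P₁ − ½ρ(v₂² − v₁²) = 578000 − ½·1260·(19.5² − 2.90²) = 578000 − 235000 = 343000 Pa.

P₂ ≈ 343000 Pa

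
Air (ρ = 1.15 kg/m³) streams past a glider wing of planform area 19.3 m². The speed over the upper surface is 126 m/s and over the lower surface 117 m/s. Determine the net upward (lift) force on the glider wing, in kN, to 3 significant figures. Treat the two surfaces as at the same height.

With equal heights on the two surfaces, Bernoulli gives P_lower − P_upper = ½ρ(v_upper² − v_lower²).
ΔP = ½·1.15·(126² − 117²) = 1260 Pa.
Lift = ΔP · A = 1260 × 19.3 = 24300 N.

F ≈ 24.3 kN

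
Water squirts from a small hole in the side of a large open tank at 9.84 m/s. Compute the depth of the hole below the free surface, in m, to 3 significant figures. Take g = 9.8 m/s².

h ≈ 4.94 m

Inverting v = √(2gh) gives h = v² / 2g.
h = 9.84²/(2·9.8) = 96.8/19.60 = 4.94 m.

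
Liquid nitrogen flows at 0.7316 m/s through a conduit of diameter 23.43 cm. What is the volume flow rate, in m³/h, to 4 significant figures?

Q = A·v = 0.04312 m² × 0.7316 m/s = 0.03154 m³/s.
Converting: 0.03154 m³/s × 3600 = 113.6 m³/h.

Q ≈ 113.6 m³/h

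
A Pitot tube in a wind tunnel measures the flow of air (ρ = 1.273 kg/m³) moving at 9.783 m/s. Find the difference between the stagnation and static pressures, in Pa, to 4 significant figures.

ΔP ≈ 60.92 Pa

At the stagnation point the flow is brought to rest, so Bernoulli gives P_stag − P_static = ½ρv².
ΔP = ½·1.273·9.783² = 60.92 Pa.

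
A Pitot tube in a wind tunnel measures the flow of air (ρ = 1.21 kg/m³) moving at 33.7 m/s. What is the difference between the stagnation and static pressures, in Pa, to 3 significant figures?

Bernoulli between the free stream and the stagnation point: ½ρv² = P_stag − P_static.
ΔP = ½·1.21·33.7² = 687 Pa.

ΔP ≈ 687 Pa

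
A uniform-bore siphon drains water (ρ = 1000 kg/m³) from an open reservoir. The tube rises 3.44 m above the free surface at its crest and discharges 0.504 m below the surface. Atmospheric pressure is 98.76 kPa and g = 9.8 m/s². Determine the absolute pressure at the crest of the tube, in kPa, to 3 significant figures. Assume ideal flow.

The outlet speed comes from Torricelli: v = √(2g·0.504) = 3.14 m/s.
Continuity keeps v the same throughout the tube; from surface to crest, P_atm + 0 = P_top + ½ρv² + ρg·h_top.
P_top = 98760 − ½·1000·3.14² − 1000·9.8·3.44 = 60100 Pa.

P_top ≈ 60.1 kPa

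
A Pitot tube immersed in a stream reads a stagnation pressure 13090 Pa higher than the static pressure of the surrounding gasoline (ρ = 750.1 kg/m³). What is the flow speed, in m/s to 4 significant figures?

v = 5.908 m/s

Bernoulli between the free stream and the stagnation point: ½ρv² = P_stag − P_static.
v = √(2ΔP/ρ) = √(2·13090/750.1) = 5.908 m/s.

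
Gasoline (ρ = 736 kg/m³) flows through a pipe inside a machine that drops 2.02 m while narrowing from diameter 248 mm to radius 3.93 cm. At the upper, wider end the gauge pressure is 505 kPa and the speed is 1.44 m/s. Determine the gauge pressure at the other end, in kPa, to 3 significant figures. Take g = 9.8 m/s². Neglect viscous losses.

P₂ ≈ 445 kPa

Continuity gives A₁v₁ = A₂v₂, so v₂ = (483 cm²)/(48.5 cm²) × 1.44 m/s = 14.3 m/s.
Energy conservation along the streamline gives P₂ = P₁ − ½ρ(v₂² − v₁²) − ρg(h₂ − h₁).
P₂ = 505000 + ½·736·(1.44² − 14.3²) − 736·9.8·(−2.02) = 505000 + (-74900) − (-14600) = 445000 Pa.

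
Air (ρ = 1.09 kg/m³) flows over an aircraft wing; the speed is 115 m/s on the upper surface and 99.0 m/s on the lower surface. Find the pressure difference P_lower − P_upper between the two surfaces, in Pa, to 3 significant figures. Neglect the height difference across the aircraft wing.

ΔP = 1870 Pa

The pressure is lower where the speed is higher: ΔP = ½ρ(v_up² − v_low²).
ΔP = ½·1.09·(115² − 99.0²) = 1870 Pa.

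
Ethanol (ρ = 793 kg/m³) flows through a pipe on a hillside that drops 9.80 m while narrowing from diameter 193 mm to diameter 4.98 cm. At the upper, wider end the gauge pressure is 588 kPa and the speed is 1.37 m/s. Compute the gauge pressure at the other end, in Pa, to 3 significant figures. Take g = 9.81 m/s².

P₂ = 497000 Pa

Continuity gives A₁v₁ = A₂v₂, so v₂ = (293 cm²)/(19.5 cm²) × 1.37 m/s = 20.6 m/s.
Energy conservation along the streamline gives P₂ = P₁ − ½ρ(v₂² − v₁²) − ρg(h₂ − h₁).
P₂ = 588000 + ½·793·(1.37² − 20.6²) − 793·9.81·(−9.80) = 588000 + (-167000) − (-76200) = 497000 Pa.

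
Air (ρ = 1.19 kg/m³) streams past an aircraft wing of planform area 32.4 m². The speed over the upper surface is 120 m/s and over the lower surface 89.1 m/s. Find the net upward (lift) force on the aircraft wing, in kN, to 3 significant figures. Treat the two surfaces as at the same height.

F = 125 kN

The faster flow above has the lower pressure; Bernoulli (same height) gives ΔP = ½ρ(v_up² − v_low²).
ΔP = ½·1.19·(120² − 89.1²) = 3840 Pa.
Lift = ΔP · A = 3840 × 32.4 = 125000 N.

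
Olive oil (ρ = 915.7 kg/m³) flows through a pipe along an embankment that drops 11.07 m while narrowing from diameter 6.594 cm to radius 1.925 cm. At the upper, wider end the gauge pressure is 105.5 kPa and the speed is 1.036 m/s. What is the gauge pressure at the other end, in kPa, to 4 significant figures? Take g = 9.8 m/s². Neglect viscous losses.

201.1 kPa

By continuity, v₂ = v₁·A₁/A₂ = 1.036·(34.15/11.64) = 3.039 m/s.
Applying Bernoulli between the two ends and solving for P₂: P₂ = P₁ + ½ρ(v₁² − v₂²) − ρgΔh.
P₂ = 105500 + ½·915.7·(1.036² − 3.039²) − 915.7·9.8·(−11.07) = 105500 + (-3737) − (-99340) = 201100 Pa.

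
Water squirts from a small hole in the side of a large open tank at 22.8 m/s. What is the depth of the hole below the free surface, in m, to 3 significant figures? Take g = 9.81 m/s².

Inverting v = √(2gh) gives h = v² / 2g.
h = 22.8²/(2·9.81) = 520/19.62 = 26.5 m.

h = 26.5 m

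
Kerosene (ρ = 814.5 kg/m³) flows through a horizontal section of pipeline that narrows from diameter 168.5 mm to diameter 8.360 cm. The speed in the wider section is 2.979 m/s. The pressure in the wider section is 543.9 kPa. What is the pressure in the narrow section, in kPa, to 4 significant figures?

Mass conservation (A₁v₁ = A₂v₂) gives v₂ = 2.979 × 223.0/54.89 = 12.10 m/s.
Bernoulli (h₁ = h₂): P₁ − P₂ = ½ρ(v₂² − v₁²).
P₂ = P₁ − ½ρ(v₂² − v₁²) = 543900 − ½·814.5·(12.10² − 2.979²) = 543900 − 56030 = 487900 Pa.

P₂ = 487.9 kPa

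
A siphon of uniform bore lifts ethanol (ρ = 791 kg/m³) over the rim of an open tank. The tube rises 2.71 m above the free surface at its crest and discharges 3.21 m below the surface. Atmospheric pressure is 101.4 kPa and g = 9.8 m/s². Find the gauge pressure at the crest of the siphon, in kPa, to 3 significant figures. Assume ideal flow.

The outlet speed comes from Torricelli: v = √(2g·3.21) = 7.93 m/s.
The bore is uniform, so the speed at the crest is the same v. Bernoulli surface→crest: P_atm = P_top + ½ρv² + ρg·h_top.
P_top = 101400 − ½·791·7.93² − 791·9.8·2.71 = 55500 Pa. So P_gauge = P_top − P_atm = -45900 Pa.

P_gauge = -45.9 kPa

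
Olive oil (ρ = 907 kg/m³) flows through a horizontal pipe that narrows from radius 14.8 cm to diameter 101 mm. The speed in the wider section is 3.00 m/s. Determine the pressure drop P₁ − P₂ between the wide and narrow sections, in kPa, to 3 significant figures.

By continuity, v₂ = v₁·A₁/A₂ = 3.00·(688/80.1) = 25.8 m/s.
Bernoulli (h₁ = h₂): P₁ − P₂ = ½ρ(v₂² − v₁²).
P₁ − P₂ = ½·907·(25.8² − 3.00²) = ½·907·655 = 297000 Pa.

ΔP = 297 kPa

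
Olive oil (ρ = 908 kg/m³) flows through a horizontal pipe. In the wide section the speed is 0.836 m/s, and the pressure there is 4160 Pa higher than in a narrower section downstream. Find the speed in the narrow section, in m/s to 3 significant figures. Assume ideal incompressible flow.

Horizontal Bernoulli: P₁ + ½ρv₁² = P₂ + ½ρv₂², so v₂² = v₁² + 2(P₁ − P₂)/ρ.
v₂ = √(0.836² + 2·4160/908) = √(0.699 + 9.16) = 3.14 m/s.

3.14 m/s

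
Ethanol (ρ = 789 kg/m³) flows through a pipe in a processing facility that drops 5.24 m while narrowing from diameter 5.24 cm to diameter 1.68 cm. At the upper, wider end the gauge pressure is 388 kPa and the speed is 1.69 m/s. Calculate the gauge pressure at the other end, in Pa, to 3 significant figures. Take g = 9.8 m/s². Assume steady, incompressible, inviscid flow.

P₂ = 323000 Pa

By continuity, v₂ = v₁·A₁/A₂ = 1.69·(21.6/2.22) = 16.4 m/s.
Energy conservation along the streamline gives P₂ = P₁ − ½ρ(v₂² − v₁²) − ρg(h₂ − h₁).
P₂ = 388000 + ½·789·(1.69² − 16.4²) − 789·9.8·(−5.24) = 388000 + (-106000) − (-40500) = 323000 Pa.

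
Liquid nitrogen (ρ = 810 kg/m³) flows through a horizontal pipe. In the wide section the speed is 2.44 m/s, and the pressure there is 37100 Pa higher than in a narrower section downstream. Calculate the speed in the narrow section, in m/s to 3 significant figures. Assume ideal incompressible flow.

9.88 m/s

With h₁ = h₂, rearranging Bernoulli gives v₂ = √(v₁² + 2ΔP/ρ).
v₂ = √(2.44² + 2·37100/810) = √(5.95 + 91.6) = 9.88 m/s.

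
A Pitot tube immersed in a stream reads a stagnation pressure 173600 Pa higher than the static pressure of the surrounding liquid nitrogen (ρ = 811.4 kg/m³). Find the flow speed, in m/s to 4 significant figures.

Bernoulli between the free stream and the stagnation point: ½ρv² = P_stag − P_static.
v = √(2ΔP/ρ) = √(2·173600/811.4) = 20.69 m/s.

v ≈ 20.69 m/s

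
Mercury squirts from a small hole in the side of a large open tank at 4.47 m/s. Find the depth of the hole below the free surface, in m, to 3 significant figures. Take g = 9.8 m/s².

1.02 m

Torricelli: v = √(2gh), so h = v²/(2g).
h = 4.47²/(2·9.8) = 20.0/19.60 = 1.02 m.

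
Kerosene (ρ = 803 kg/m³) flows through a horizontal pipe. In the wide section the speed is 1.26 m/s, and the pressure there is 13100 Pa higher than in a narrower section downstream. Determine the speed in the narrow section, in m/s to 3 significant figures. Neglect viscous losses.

v₂ ≈ 5.85 m/s

Along the level pipe P + ½ρv² is conserved, hence v₂² = v₁² + 2(P₁ − P₂)/ρ.
v₂ = √(1.26² + 2·13100/803) = √(1.59 + 32.6) = 5.85 m/s.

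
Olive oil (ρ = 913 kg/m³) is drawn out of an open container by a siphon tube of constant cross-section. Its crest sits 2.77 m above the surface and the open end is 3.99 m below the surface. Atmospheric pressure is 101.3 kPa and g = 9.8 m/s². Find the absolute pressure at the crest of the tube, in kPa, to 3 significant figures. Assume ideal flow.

P_top ≈ 40.8 kPa

From the surface to the outlet (both open to atmosphere, surface at rest): v = √(2g·h_out) = √(2·9.8·3.99) = 8.84 m/s.
Continuity keeps v the same throughout the tube; from surface to crest, P_atm + 0 = P_top + ½ρv² + ρg·h_top.
P_top = 101300 − ½·913·8.84² − 913·9.8·2.77 = 40800 Pa.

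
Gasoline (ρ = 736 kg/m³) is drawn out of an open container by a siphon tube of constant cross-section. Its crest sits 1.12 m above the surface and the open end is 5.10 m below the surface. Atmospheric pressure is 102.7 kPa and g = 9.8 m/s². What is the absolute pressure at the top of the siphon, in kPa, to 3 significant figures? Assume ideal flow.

The outlet speed comes from Torricelli: v = √(2g·5.10) = 10.00 m/s.
The bore is uniform, so the speed at the crest is the same v. Bernoulli surface→crest: P_atm = P_top + ½ρv² + ρg·h_top.
P_top = 102700 − ½·736·10.00² − 736·9.8·1.12 = 57800 Pa.

P_top ≈ 57.8 kPa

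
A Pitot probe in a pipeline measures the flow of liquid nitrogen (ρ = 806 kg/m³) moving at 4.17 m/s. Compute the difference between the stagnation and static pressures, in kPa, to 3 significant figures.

ΔP ≈ 7.01 kPa

The dynamic pressure equals the rise in static pressure at the stagnation point: ΔP = ½ρv².
ΔP = ½·806·4.17² = 7010 Pa.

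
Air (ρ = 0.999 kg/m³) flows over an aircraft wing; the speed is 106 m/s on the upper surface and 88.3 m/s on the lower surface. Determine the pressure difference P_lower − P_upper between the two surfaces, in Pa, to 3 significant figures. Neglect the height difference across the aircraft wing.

The pressure is lower where the speed is higher: ΔP = ½ρ(v_up² − v_low²).
ΔP = ½·0.999·(106² − 88.3²) = 1720 Pa.

ΔP = 1720 Pa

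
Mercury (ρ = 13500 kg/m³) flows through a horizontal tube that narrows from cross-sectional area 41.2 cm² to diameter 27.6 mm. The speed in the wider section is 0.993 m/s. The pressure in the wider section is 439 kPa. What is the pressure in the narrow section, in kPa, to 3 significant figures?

P₂ ≈ 130 kPa

The volume flow rate is constant, so v₂ = (A₁/A₂)v₁ = (41.2/5.98)·0.993 = 6.84 m/s.
The pipe is horizontal, so Bernoulli reduces to P₁ + ½ρv₁² = P₂ + ½ρv₂².
P₂ = P₁ − ½ρ(v₂² − v₁²) = 439000 − ½·13500·(6.84² − 0.993²) = 439000 − 309000 = 130000 Pa.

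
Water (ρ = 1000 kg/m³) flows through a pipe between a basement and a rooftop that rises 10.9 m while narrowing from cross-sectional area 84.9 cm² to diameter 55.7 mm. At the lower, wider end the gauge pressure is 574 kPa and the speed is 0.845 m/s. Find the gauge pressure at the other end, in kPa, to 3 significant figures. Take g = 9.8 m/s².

By continuity, v₂ = v₁·A₁/A₂ = 0.845·(84.9/24.4) = 2.94 m/s.
Bernoulli: P₁ + ½ρv₁² + ρg h₁ = P₂ + ½ρv₂² + ρg h₂, so P₂ = P₁ + ½ρ(v₁² − v₂²) − ρg(h₂ − h₁).
P₂ = 574000 + ½·1000·(0.845² − 2.94²) − 1000·9.8·(+10.9) = 574000 + (-3980) − (107000) = 463000 Pa.

463 kPa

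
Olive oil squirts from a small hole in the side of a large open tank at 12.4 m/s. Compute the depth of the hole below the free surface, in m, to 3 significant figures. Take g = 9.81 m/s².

Inverting v = √(2gh) gives h = v² / 2g.
h = 12.4²/(2·9.81) = 154/19.62 = 7.84 m.

h ≈ 7.84 m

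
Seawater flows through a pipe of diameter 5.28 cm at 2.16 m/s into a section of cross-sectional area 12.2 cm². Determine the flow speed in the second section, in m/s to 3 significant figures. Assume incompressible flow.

By continuity, v₂ = v₁·A₁/A₂ = 2.16·(21.9/12.2) = 3.88 m/s.

v₂ ≈ 3.88 m/s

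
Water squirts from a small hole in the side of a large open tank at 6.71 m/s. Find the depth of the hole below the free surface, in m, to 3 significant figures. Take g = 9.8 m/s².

For a small hole in a large open tank, ½v² = gh, giving h = v²/(2g).
h = 6.71²/(2·9.8) = 45.0/19.60 = 2.30 m.

h = 2.30 m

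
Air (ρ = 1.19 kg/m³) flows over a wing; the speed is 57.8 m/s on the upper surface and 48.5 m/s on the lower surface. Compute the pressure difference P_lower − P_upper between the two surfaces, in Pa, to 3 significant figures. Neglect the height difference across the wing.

ΔP ≈ 588 Pa

The pressure is lower where the speed is higher: ΔP = ½ρ(v_up² − v_low²).
ΔP = ½·1.19·(57.8² − 48.5²) = 588 Pa.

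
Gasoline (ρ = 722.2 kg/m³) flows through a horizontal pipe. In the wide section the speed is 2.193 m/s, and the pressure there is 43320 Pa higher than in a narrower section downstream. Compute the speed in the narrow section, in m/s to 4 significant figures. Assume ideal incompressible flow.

Horizontal Bernoulli: P₁ + ½ρv₁² = P₂ + ½ρv₂², so v₂² = v₁² + 2(P₁ − P₂)/ρ.
v₂ = √(2.193² + 2·43320/722.2) = √(4.809 + 120.0) = 11.17 m/s.

v₂ = 11.17 m/s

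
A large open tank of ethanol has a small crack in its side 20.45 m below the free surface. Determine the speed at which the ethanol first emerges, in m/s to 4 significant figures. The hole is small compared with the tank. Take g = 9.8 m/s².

v ≈ 20.02 m/s

With the surface at rest and both surface and jet at atmospheric pressure, Bernoulli gives ρg h = ½ρv², so v = √(2gh) = √(2·9.8·20.45) = 20.02 m/s.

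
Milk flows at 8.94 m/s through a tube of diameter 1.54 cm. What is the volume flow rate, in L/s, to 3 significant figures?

Q = A·v = 0.000186 m² × 8.94 m/s = 0.00167 m³/s.
Converting: 0.00167 m³/s × 1000 = 1.67 L/s.

1.67 L/s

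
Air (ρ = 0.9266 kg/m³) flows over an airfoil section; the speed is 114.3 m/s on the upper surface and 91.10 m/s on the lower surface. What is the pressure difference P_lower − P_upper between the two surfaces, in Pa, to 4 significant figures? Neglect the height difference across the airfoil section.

2208 Pa

Bernoulli (same height): P_lower − P_upper = ½ρ(v_upper² − v_lower²).
ΔP = ½·0.9266·(114.3² − 91.10²) = 2208 Pa.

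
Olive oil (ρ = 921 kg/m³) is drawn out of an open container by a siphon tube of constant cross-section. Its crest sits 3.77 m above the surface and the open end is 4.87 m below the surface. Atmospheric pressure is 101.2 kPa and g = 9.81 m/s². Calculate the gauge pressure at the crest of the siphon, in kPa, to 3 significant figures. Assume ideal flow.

P_gauge ≈ -78.1 kPa

The outlet speed comes from Torricelli: v = √(2g·4.87) = 9.77 m/s.
Continuity keeps v the same throughout the tube; from surface to crest, P_atm + 0 = P_top + ½ρv² + ρg·h_top.
P_top = 101200 − ½·921·9.77² − 921·9.81·3.77 = 23100 Pa. So P_gauge = P_top − P_atm = -78100 Pa.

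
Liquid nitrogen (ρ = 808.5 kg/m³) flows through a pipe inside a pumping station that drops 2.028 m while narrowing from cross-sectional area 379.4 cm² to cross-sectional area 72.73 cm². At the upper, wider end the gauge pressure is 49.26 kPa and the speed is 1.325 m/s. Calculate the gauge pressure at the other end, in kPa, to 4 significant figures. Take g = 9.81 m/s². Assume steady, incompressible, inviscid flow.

P₂ ≈ 46.74 kPa

Continuity gives A₁v₁ = A₂v₂, so v₂ = (379.4 cm²)/(72.73 cm²) × 1.325 m/s = 6.912 m/s.
Energy conservation along the streamline gives P₂ = P₁ − ½ρ(v₂² − v₁²) − ρg(h₂ − h₁).
P₂ = 49260 + ½·808.5·(1.325² − 6.912²) − 808.5·9.81·(−2.028) = 49260 + (-18600) − (-16080) = 46740 Pa.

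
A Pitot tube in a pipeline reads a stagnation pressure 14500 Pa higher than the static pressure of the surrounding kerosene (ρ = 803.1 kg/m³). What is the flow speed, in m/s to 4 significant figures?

v = 6.009 m/s

Bernoulli between the free stream and the stagnation point: ½ρv² = P_stag − P_static.
v = √(2ΔP/ρ) = √(2·14500/803.1) = 6.009 m/s.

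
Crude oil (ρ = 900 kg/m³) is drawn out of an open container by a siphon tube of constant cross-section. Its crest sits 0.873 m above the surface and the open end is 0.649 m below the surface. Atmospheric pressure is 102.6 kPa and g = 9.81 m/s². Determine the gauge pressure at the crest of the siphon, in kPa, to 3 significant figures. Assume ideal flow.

The outlet speed comes from Torricelli: v = √(2g·0.649) = 3.57 m/s.
The bore is uniform, so the speed at the crest is the same v. Bernoulli surface→crest: P_atm = P_top + ½ρv² + ρg·h_top.
P_top = 102600 − ½·900·3.57² − 900·9.81·0.873 = 89200 Pa. So P_gauge = P_top − P_atm = -13400 Pa.

-13.4 kPa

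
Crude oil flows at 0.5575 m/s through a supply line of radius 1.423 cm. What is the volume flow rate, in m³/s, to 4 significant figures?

Q = A·v = 0.0006362 m² × 0.5575 m/s = 0.0003547 m³/s.

Q ≈ 0.0003547 m³/s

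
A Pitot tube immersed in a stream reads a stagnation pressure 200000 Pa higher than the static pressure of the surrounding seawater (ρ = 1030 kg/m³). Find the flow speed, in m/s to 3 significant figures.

19.7 m/s

Bernoulli between the free stream and the stagnation point: ½ρv² = P_stag − P_static.
v = √(2ΔP/ρ) = √(2·200000/1030) = 19.7 m/s.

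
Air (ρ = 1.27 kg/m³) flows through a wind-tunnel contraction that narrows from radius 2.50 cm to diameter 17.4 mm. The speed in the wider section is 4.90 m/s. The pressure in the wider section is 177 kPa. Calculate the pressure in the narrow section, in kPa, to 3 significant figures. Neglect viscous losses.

The volume flow rate is constant, so v₂ = (A₁/A₂)v₁ = (19.6/2.38)·4.90 = 40.5 m/s.
Bernoulli (h₁ = h₂): P₁ − P₂ = ½ρ(v₂² − v₁²).
P₂ = P₁ − ½ρ(v₂² − v₁²) = 177000 − ½·1.27·(40.5² − 4.90²) = 177000 − 1020 = 176000 Pa.

176 kPa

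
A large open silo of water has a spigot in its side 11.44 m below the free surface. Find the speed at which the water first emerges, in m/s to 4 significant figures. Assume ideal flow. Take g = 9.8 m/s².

v = 14.97 m/s

Bernoulli from surface to hole (P equal, v_surface ≈ 0): v = √(2gh) = √(2×9.8×11.44) = 14.97 m/s.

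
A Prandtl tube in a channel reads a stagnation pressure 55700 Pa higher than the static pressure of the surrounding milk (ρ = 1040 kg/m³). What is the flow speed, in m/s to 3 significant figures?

Bernoulli between the free stream and the stagnation point: ½ρv² = P_stag − P_static.
v = √(2ΔP/ρ) = √(2·55700/1040) = 10.3 m/s.

v ≈ 10.3 m/s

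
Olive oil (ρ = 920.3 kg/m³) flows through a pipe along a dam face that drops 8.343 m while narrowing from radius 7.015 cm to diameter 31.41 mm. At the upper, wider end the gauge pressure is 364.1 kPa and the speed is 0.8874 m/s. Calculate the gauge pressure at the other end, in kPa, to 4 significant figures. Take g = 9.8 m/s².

Continuity gives A₁v₁ = A₂v₂, so v₂ = (154.6 cm²)/(7.749 cm²) × 0.8874 m/s = 17.71 m/s.
Applying Bernoulli between the two ends and solving for P₂: P₂ = P₁ + ½ρ(v₁² − v₂²) − ρgΔh.
P₂ = 364100 + ½·920.3·(0.8874² − 17.71²) − 920.3·9.8·(−8.343) = 364100 + (-143900) − (-75250) = 295500 Pa.

P₂ ≈ 295.5 kPa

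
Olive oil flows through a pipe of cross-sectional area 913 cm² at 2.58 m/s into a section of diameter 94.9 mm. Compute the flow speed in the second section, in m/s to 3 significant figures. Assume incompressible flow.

The volume flow rate is constant, so v₂ = (A₁/A₂)v₁ = (913/70.7)·2.58 = 33.3 m/s.

33.3 m/s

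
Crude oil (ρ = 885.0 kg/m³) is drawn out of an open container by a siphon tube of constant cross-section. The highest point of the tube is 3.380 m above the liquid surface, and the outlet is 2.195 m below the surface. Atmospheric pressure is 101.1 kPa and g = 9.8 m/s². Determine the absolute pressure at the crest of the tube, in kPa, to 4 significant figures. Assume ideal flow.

From the surface to the outlet (both open to atmosphere, surface at rest): v = √(2g·h_out) = √(2·9.8·2.195) = 6.559 m/s.
The bore is uniform, so the speed at the crest is the same v. Bernoulli surface→crest: P_atm = P_top + ½ρv² + ρg·h_top.
P_top = 101100 − ½·885.0·6.559² − 885.0·9.8·3.380 = 52750 Pa.

52.75 kPa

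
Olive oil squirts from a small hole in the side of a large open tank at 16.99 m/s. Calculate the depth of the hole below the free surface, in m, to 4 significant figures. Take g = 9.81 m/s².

h = 14.71 m

Torricelli: v = √(2gh), so h = v²/(2g).
h = 16.99²/(2·9.81) = 288.7/19.62 = 14.71 m.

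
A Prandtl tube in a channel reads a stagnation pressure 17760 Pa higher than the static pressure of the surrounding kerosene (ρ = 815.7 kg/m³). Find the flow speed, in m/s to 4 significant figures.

v = 6.599 m/s

At the stagnation point the flow is brought to rest, so Bernoulli gives P_stag − P_static = ½ρv².
v = √(2ΔP/ρ) = √(2·17760/815.7) = 6.599 m/s.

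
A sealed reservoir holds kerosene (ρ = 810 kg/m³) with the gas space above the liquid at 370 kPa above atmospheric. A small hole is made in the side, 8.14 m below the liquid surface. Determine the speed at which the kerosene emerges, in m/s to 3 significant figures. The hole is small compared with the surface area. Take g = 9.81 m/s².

Take point 1 at the surface (v₁ ≈ 0) and point 2 at the hole (at atmospheric pressure). Bernoulli: P₁ + ρg h = P_atm + ½ρv₂².
With P₁ − P_atm = 370000 Pa, v₂ = √(2gh + 2ΔP/ρ) = √(2·9.81·8.14 + 2·370000/810) = 32.8 m/s.

v ≈ 32.8 m/s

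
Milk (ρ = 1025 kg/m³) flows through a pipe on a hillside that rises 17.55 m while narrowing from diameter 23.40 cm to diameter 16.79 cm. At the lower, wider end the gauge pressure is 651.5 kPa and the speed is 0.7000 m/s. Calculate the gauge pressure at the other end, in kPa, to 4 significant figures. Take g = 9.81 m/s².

The volume flow rate is constant, so v₂ = (A₁/A₂)v₁ = (430.1/221.4)·0.7000 = 1.360 m/s.
Applying Bernoulli between the two ends and solving for P₂: P₂ = P₁ + ½ρ(v₁² − v₂²) − ρgΔh.
P₂ = 651500 + ½·1025·(0.7000² − 1.360²) − 1025·9.81·(+17.55) = 651500 + (-696.3) − (176500) = 474300 Pa.

P₂ ≈ 474.3 kPa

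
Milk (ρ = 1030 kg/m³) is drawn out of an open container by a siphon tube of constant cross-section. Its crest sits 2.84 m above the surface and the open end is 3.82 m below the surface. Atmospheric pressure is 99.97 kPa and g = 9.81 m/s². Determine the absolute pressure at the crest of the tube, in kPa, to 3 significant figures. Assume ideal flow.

32.7 kPa

From the surface to the outlet (both open to atmosphere, surface at rest): v = √(2g·h_out) = √(2·9.81·3.82) = 8.66 m/s.
With constant cross-section the crest speed equals v; applying Bernoulli from the surface up to the crest, P_top = P_atm − ½ρv² − ρg·h_top.
P_top = 99970 − ½·1030·8.66² − 1030·9.81·2.84 = 32700 Pa.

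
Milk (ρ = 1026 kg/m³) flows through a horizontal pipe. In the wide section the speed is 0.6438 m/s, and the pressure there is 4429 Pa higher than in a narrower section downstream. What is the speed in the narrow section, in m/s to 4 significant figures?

Horizontal Bernoulli: P₁ + ½ρv₁² = P₂ + ½ρv₂², so v₂² = v₁² + 2(P₁ − P₂)/ρ.
v₂ = √(0.6438² + 2·4429/1026) = √(0.4145 + 8.634) = 3.008 m/s.

3.008 m/s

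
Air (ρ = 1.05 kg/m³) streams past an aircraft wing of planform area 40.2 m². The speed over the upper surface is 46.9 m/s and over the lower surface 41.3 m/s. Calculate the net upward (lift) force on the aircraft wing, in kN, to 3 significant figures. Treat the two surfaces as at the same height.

With equal heights on the two surfaces, Bernoulli gives P_lower − P_upper = ½ρ(v_upper² − v_lower²).
ΔP = ½·1.05·(46.9² − 41.3²) = 259 Pa.
Lift = ΔP · A = 259 × 40.2 = 10400 N.

F ≈ 10.4 kN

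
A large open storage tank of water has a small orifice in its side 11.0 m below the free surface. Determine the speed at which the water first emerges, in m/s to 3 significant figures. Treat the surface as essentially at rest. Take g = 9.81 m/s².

With the surface at rest and both surface and jet at atmospheric pressure, Bernoulli gives ρg h = ½ρv², so v = √(2gh) = √(2·9.81·11.0) = 14.7 m/s.

v = 14.7 m/s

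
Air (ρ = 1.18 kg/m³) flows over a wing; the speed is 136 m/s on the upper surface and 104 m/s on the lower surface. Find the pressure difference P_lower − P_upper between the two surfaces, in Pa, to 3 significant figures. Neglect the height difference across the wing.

4530 Pa

The pressure is lower where the speed is higher: ΔP = ½ρ(v_up² − v_low²).
ΔP = ½·1.18·(136² − 104²) = 4530 Pa.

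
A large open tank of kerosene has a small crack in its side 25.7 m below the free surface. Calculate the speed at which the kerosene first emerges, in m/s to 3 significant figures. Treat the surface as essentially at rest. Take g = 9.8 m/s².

Bernoulli from surface to hole (P equal, v_surface ≈ 0): v = √(2gh) = √(2×9.8×25.7) = 22.4 m/s.

v ≈ 22.4 m/s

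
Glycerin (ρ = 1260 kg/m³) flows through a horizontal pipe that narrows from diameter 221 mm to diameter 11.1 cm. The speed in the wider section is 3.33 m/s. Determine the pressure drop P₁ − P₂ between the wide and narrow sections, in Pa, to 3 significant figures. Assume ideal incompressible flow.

By continuity, v₂ = v₁·A₁/A₂ = 3.33·(384/96.8) = 13.2 m/s.
Bernoulli (h₁ = h₂): P₁ − P₂ = ½ρ(v₂² − v₁²).
P₁ − P₂ = ½·1260·(13.2² − 3.33²) = ½·1260·163 = 103000 Pa.

ΔP ≈ 103000 Pa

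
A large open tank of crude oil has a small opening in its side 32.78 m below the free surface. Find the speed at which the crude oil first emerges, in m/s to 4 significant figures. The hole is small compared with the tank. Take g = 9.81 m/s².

v = 25.36 m/s

The surface is effectively still and both ends are open, so ½v² = gh and v = √(2·9.81·32.78) = 25.36 m/s.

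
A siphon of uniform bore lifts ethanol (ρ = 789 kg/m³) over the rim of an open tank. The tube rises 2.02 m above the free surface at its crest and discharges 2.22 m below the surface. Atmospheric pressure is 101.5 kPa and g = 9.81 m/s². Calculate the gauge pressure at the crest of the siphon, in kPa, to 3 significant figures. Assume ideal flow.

P_gauge ≈ -32.8 kPa

The outlet speed comes from Torricelli: v = √(2g·2.22) = 6.60 m/s.
With constant cross-section the crest speed equals v; applying Bernoulli from the surface up to the crest, P_top = P_atm − ½ρv² − ρg·h_top.
P_top = 101500 − ½·789·6.60² − 789·9.81·2.02 = 68700 Pa. So P_gauge = P_top − P_atm = -32800 Pa.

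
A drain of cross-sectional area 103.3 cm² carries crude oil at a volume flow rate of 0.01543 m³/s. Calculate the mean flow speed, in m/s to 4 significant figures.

Q = 0.01543 m³/s = 0.01543 m³/s.
v = Q/A = 0.01543 / 0.01033 = 1.494 m/s.

1.494 m/s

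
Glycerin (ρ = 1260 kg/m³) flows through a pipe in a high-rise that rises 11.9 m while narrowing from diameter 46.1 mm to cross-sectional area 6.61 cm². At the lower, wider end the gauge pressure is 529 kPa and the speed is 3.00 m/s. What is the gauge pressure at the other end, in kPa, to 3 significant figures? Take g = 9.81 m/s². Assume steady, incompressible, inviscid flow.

The volume flow rate is constant, so v₂ = (A₁/A₂)v₁ = (16.7/6.61)·3.00 = 7.58 m/s.
Energy conservation along the streamline gives P₂ = P₁ − ½ρ(v₂² − v₁²) − ρg(h₂ − h₁).
P₂ = 529000 + ½·1260·(3.00² − 7.58²) − 1260·9.81·(+11.9) = 529000 + (-30500) − (147000) = 351000 Pa.

P₂ ≈ 351 kPa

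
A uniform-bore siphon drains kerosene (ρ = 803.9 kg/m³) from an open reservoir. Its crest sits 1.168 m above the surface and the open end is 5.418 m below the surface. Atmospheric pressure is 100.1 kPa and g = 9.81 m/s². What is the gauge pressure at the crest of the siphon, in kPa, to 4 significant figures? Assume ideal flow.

The outlet speed comes from Torricelli: v = √(2g·5.418) = 10.31 m/s.
Continuity keeps v the same throughout the tube; from surface to crest, P_atm + 0 = P_top + ½ρv² + ρg·h_top.
P_top = 100100 − ½·803.9·10.31² − 803.9·9.81·1.168 = 48160 Pa. So P_gauge = P_top − P_atm = -51940 Pa.

P_gauge ≈ -51.94 kPa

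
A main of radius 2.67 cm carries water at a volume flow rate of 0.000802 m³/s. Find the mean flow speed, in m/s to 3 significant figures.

Q = 0.000802 m³/s = 0.000802 m³/s.
v = Q/A = 0.000802 / 0.00224 = 0.358 m/s.

v = 0.358 m/s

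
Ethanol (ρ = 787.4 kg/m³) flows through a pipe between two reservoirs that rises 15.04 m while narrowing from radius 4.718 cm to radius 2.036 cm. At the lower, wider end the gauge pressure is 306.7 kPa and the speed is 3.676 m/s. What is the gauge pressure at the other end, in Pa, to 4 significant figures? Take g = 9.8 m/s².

Mass conservation (A₁v₁ = A₂v₂) gives v₂ = 3.676 × 69.93/13.02 = 19.74 m/s.
Bernoulli: P₁ + ½ρv₁² + ρg h₁ = P₂ + ½ρv₂² + ρg h₂, so P₂ = P₁ + ½ρ(v₁² − v₂²) − ρg(h₂ − h₁).
P₂ = 306700 + ½·787.4·(3.676² − 19.74²) − 787.4·9.8·(+15.04) = 306700 + (-148100) − (116100) = 42560 Pa.

P₂ = 42560 Pa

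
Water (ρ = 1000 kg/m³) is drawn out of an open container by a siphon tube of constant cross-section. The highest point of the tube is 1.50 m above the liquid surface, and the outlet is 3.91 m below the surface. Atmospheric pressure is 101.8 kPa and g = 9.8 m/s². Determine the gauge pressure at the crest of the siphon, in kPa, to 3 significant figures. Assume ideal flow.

-53.0 kPa

From the surface to the outlet (both open to atmosphere, surface at rest): v = √(2g·h_out) = √(2·9.8·3.91) = 8.75 m/s.
Continuity keeps v the same throughout the tube; from surface to crest, P_atm + 0 = P_top + ½ρv² + ρg·h_top.
P_top = 101800 − ½·1000·8.75² − 1000·9.8·1.50 = 48800 Pa. So P_gauge = P_top − P_atm = -53000 Pa.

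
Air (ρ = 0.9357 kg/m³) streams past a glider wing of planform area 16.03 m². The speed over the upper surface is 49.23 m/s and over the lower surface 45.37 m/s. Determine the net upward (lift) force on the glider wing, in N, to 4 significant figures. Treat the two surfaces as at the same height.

F = 2739 N

From P + ½ρv² = const at equal height, P_low − P_up = ½ρ(v_up² − v_low²).
ΔP = ½·0.9357·(49.23² − 45.37²) = 170.8 Pa.
Lift = ΔP · A = 170.8 × 16.03 = 2739 N.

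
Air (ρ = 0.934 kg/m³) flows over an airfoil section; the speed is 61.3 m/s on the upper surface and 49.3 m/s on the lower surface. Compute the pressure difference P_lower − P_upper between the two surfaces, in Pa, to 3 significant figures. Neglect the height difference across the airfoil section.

The pressure is lower where the speed is higher: ΔP = ½ρ(v_up² − v_low²).
ΔP = ½·0.934·(61.3² − 49.3²) = 620 Pa.

ΔP ≈ 620 Pa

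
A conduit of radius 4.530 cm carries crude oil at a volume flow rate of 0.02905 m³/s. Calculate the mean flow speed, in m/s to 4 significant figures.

v = 4.506 m/s

Q = 0.02905 m³/s = 0.02905 m³/s.
v = Q/A = 0.02905 / 0.006447 = 4.506 m/s.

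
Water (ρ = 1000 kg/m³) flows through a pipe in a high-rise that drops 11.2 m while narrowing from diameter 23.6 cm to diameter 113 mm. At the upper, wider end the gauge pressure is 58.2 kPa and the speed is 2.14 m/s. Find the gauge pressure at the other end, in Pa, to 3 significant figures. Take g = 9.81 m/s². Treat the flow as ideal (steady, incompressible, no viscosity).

P₂ = 127000 Pa

By continuity, v₂ = v₁·A₁/A₂ = 2.14·(437/100) = 9.33 m/s.
Applying Bernoulli between the two ends and solving for P₂: P₂ = P₁ + ½ρ(v₁² − v₂²) − ρgΔh.
P₂ = 58200 + ½·1000·(2.14² − 9.33²) − 1000·9.81·(−11.2) = 58200 + (-41300) − (-110000) = 127000 Pa.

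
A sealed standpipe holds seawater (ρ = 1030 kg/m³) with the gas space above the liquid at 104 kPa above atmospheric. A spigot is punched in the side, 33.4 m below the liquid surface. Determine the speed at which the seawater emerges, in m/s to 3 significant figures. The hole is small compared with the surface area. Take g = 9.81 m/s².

Take point 1 at the surface (v₁ ≈ 0) and point 2 at the hole (at atmospheric pressure). Bernoulli: P₁ + ρg h = P_atm + ½ρv₂².
With P₁ − P_atm = 104000 Pa, v₂ = √(2gh + 2ΔP/ρ) = √(2·9.81·33.4 + 2·104000/1030) = 29.3 m/s.

29.3 m/s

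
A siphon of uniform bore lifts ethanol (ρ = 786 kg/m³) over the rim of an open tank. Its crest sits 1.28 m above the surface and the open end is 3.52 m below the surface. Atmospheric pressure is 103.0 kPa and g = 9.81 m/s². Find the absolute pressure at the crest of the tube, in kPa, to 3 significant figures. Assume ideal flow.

P_top = 66.0 kPa

The outlet speed comes from Torricelli: v = √(2g·3.52) = 8.31 m/s.
Continuity keeps v the same throughout the tube; from surface to crest, P_atm + 0 = P_top + ½ρv² + ρg·h_top.
P_top = 103000 − ½·786·8.31² − 786·9.81·1.28 = 66000 Pa.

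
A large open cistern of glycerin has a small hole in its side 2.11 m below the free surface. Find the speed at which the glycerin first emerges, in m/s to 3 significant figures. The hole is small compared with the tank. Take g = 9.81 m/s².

v ≈ 6.43 m/s

Bernoulli from surface to hole (P equal, v_surface ≈ 0): v = √(2gh) = √(2×9.81×2.11) = 6.43 m/s.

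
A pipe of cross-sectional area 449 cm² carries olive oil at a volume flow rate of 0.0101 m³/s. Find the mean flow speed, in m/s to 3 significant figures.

v = 0.225 m/s

Q = 0.0101 m³/s = 0.0101 m³/s.
v = Q/A = 0.0101 / 0.0449 = 0.225 m/s.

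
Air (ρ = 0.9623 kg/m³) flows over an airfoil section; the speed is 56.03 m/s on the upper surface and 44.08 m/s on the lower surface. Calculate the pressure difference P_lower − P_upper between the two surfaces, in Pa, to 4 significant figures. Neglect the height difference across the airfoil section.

The pressure is lower where the speed is higher: ΔP = ½ρ(v_up² − v_low²).
ΔP = ½·0.9623·(56.03² − 44.08²) = 575.6 Pa.

575.6 Pa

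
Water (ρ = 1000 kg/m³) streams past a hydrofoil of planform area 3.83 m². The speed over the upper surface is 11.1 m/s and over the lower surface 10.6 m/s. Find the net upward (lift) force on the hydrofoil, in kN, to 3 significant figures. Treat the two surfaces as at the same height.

From P + ½ρv² = const at equal height, P_low − P_up = ½ρ(v_up² − v_low²).
ΔP = ½·1000·(11.1² − 10.6²) = 5420 Pa.
Lift = ΔP · A = 5420 × 3.83 = 20800 N.

20.8 kN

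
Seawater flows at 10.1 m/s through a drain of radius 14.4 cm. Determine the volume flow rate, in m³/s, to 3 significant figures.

Q = A·v = 0.0651 m² × 10.1 m/s = 0.658 m³/s.

Q ≈ 0.658 m³/s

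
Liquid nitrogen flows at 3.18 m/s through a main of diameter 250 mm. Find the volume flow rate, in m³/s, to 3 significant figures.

Q ≈ 0.156 m³/s

Q = A·v = 0.0491 m² × 3.18 m/s = 0.156 m³/s.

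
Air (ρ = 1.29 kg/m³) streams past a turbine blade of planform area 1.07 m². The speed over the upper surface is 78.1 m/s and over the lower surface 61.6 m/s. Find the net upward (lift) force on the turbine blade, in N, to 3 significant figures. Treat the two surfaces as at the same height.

F ≈ 1590 N

With equal heights on the two surfaces, Bernoulli gives P_lower − P_upper = ½ρ(v_upper² − v_lower²).
ΔP = ½·1.29·(78.1² − 61.6²) = 1490 Pa.
Lift = ΔP · A = 1490 × 1.07 = 1590 N.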